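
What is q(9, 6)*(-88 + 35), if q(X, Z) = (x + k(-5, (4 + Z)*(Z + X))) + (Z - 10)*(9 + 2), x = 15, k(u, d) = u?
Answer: 1802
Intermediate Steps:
q(X, Z) = -100 + 11*Z (q(X, Z) = (15 - 5) + (Z - 10)*(9 + 2) = 10 + (-10 + Z)*11 = 10 + (-110 + 11*Z) = -100 + 11*Z)
q(9, 6)*(-88 + 35) = (-100 + 11*6)*(-88 + 35) = (-100 + 66)*(-53) = -34*(-53) = 1802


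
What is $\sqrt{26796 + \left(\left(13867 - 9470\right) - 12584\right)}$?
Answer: $\sqrt{18609} \approx 136.41$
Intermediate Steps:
$\sqrt{26796 + \left(\left(13867 - 9470\right) - 12584\right)} = \sqrt{26796 + \left(4397 - 12584\right)} = \sqrt{26796 - 8187} = \sqrt{18609}$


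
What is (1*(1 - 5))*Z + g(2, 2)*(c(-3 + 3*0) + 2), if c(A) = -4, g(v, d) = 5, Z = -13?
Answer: 42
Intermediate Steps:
(1*(1 - 5))*Z + g(2, 2)*(c(-3 + 3*0) + 2) = (1*(1 - 5))*(-13) + 5*(-4 + 2) = (1*(-4))*(-13) + 5*(-2) = -4*(-13) - 10 = 52 - 10 = 42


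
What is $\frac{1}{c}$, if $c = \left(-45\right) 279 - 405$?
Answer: $- \frac{1}{12960} \approx -7.7161 \cdot 10^{-5}$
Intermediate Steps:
$c = -12960$ ($c = -12555 - 405 = -12960$)
$\frac{1}{c} = \frac{1}{-12960} = - \frac{1}{12960}$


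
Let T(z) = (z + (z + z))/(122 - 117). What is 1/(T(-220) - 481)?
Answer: -1/613 ≈ -0.0016313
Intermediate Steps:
T(z) = 3*z/5 (T(z) = (z + 2*z)/5 = (3*z)*(⅕) = 3*z/5)
1/(T(-220) - 481) = 1/((⅗)*(-220) - 481) = 1/(-132 - 481) = 1/(-613) = -1/613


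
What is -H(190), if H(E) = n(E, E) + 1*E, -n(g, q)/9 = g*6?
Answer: 10070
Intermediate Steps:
n(g, q) = -54*g (n(g, q) = -9*g*6 = -54*g)
H(E) = -53*E (H(E) = -54*E + 1*E = -54*E + E = -53*E)
-H(190) = -(-53)*190 = -1*(-10070) = 10070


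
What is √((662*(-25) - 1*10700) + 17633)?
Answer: I*√9617 ≈ 98.066*I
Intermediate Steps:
√((662*(-25) - 1*10700) + 17633) = √((-16550 - 10700) + 17633) = √(-27250 + 17633) = √(-9617) = I*√9617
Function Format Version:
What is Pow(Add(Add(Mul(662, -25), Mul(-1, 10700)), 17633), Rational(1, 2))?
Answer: Mul(I, Pow(9617, Rational(1, 2))) ≈ Mul(98.066, I)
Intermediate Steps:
Pow(Add(Add(Mul(662, -25), Mul(-1, 10700)), 17633), Rational(1, 2)) = Pow(Add(Add(-16550, -10700), 17633), Rational(1, 2)) = Pow(Add(-27250, 17633), Rational(1, 2)) = Pow(-9617, Rational(1, 2)) = Mul(I, Pow(9617, Rational(1, 2)))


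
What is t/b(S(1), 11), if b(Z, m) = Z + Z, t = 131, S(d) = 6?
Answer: 131/12 ≈ 10.917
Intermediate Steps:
b(Z, m) = 2*Z
t/b(S(1), 11) = 131/((2*6)) = 131/12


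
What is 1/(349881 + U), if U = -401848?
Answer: -1/51967 ≈ -1.9243e-5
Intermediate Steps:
1/(349881 + U) = 1/(349881 - 401848) = 1/(-51967) = -1/51967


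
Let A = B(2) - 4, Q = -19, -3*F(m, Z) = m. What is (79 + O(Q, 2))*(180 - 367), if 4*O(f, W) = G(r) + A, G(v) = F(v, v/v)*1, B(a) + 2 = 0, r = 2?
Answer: -43384/3 ≈ -14461.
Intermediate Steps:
F(m, Z) = -m/3
B(a) = -2 (B(a) = -2 + 0 = -2)
A = -6 (A = -2 - 4 = -6)
G(v) = -v/3 (G(v) = -v/3*1 = -v/3)
O(f, W) = -5/3 (O(f, W) = (-1/3*2 - 6)/4 = (-2/3 - 6)/4 = (1/4)*(-20/3) = -5/3)
(79 + O(Q, 2))*(180 - 367) = (79 - 5/3)*(180 - 367) = (232/3)*(-187) = -43384/3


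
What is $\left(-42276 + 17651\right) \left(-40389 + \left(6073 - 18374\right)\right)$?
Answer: $1297491250$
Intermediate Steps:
$\left(-42276 + 17651\right) \left(-40389 + \left(6073 - 18374\right)\right) = - 24625 \left(-40389 - 12301\right) = \left(-24625\right) \left(-52690\right) = 1297491250$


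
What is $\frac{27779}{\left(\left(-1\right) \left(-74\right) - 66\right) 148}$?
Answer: $\frac{27779}{1184} \approx 23.462$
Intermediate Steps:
$\frac{27779}{\left(\left(-1\right) \left(-74\right) - 66\right) 148} = \frac{27779}{\left(74 - 66\right) 148} = \frac{27779}{8 \cdot 148} = \frac{27779}{1184}$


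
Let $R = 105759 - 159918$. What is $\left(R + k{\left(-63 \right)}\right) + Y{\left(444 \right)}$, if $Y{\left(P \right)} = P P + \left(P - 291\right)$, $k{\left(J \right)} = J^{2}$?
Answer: $147099$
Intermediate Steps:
$Y{\left(P \right)} = -291 + P + P^{2}$ ($Y{\left(P \right)} = P^{2} + \left(P - 291\right) = P^{2} + \left(-291 + P\right) = -291 + P + P^{2}$)
$R = -54159$
$\left(R + k{\left(-63 \right)}\right) + Y{\left(444 \right)} = \left(-54159 + \left(-63\right)^{2}\right) + \left(-291 + 444 + 444^{2}\right) = \left(-54159 + 3969\right) + \left(-291 + 444 + 197136\right) = -50190 + 197289 = 147099$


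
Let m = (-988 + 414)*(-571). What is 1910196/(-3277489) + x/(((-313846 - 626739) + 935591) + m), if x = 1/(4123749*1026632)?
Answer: -19924772104613312833861/34186660112562785257920 ≈ -0.58282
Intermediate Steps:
x = 1/4233572683368 (x = (1/4123749)*(1/1026632) = 1/4233572683368 ≈ 2.3621e-13)
m = 327754 (m = -574*(-571) = 327754)
1910196/(-3277489) + x/(((-313846 - 626739) + 935591) + m) = 1910196/(-3277489) + 1/(4233572683368*(((-313846 - 626739) + 935591) + 327754)) = 1910196*(-1/3277489) + 1/(4233572683368*((-940585 + 935591) + 327754)) = -1910196/3277489 + 1/(4233572683368*(-4994 + 327754)) = -1910196/3277489 + (1/4233572683368)/322760 = -1910196/3277489 + (1/4233572683368)*(1/322760) = -1910196/3277489 + 1/1366427919283855680 = -19924772104613312833861/34186660112562785257920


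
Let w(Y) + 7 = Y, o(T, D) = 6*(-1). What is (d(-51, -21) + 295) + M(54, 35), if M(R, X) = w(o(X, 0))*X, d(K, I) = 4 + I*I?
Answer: 285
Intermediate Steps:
o(T, D) = -6
w(Y) = -7 + Y
d(K, I) = 4 + I**2
M(R, X) = -13*X (M(R, X) = (-7 - 6)*X = -13*X)
(d(-51, -21) + 295) + M(54, 35) = ((4 + (-21)**2) + 295) - 13*35 = ((4 + 441) + 295) - 455 = (445 + 295) - 455 = 740 - 455 = 285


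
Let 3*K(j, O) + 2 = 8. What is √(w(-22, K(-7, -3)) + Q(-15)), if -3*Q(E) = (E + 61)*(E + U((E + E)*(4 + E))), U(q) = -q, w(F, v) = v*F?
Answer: √5246 ≈ 72.429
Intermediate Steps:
K(j, O) = 2 (K(j, O) = -⅔ + (⅓)*8 = -⅔ + 8/3 = 2)
w(F, v) = F*v
Q(E) = -(61 + E)*(E - 2*E*(4 + E))/3 (Q(E) = -(E + 61)*(E - (E + E)*(4 + E))/3 = -(61 + E)*(E - 2*E*(4 + E))/3)
√(w(-22, K(-7, -3)) + Q(-15)) = √(-22*2 + (⅓)*(-15)*(427 + 2*(-15)² + 129*(-15))) = √(-44 + (⅓)*(-15)*(427 + 2*225 - 1935)) = √(-44 + (⅓)*(-15)*(427 + 450 - 1935)) = √(-44 + (⅓)*(-15)*(-1058)) = √(-44 + 5290) = √5246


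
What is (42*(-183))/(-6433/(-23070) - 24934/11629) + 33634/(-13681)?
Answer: 4027642905917914/978031281809 ≈ 4118.1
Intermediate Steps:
(42*(-183))/(-6433/(-23070) - 24934/11629) + 33634/(-13681) = -7686/(-6433*(-1/23070) - 24934*1/11629) + 33634*(-1/13681) = -7686/(6433/23070 - 24934/11629) - 33634/13681 = -7686/(-500418023/268281030) - 33634/13681 = -7686*(-268281030/500418023) - 33634/13681 = 294572570940/71488289 - 33634/13681 = 4027642905917914/978031281809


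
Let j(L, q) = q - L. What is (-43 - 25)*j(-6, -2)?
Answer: -272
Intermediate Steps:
(-43 - 25)*j(-6, -2) = (-43 - 25)*(-2 - 1*(-6)) = -68*(-2 + 6) = -68*4 = -272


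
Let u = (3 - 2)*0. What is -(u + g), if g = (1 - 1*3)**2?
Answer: -4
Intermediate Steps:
g = 4 (g = (1 - 3)**2 = (-2)**2 = 4)
u = 0 (u = 1*0 = 0)
-(u + g) = -(0 + 4) = -1*4 = -4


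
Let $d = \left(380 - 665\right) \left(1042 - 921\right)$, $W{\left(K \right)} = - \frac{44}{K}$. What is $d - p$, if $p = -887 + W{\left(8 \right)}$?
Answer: $- \frac{67185}{2} \approx -33593.0$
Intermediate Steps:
$p = - \frac{1785}{2}$ ($p = -887 - \frac{44}{8} = -887 - \frac{11}{2} = - \frac{1785}{2} \approx -892.5$)
$d = -34485$ ($d = \left(-285\right) 121 = -34485$)
$d - p = -34485 - - \frac{1785}{2} = -34485 + \frac{1785}{2} = - \frac{67185}{2}$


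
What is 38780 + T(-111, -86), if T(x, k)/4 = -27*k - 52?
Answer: 47860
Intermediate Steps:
T(x, k) = -208 - 108*k (T(x, k) = 4*(-27*k - 52) = 4*(-52 - 27*k) = -208 - 108*k)
38780 + T(-111, -86) = 38780 + (-208 - 108*(-86)) = 38780 + (-208 + 9288) = 38780 + 9080 = 47860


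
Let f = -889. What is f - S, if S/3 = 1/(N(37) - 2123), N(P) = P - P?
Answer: -1887344/2123 ≈ -889.00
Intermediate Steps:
N(P) = 0
S = -3/2123 (S = 3/(0 - 2123) = 3/(-2123) = 3*(-1/2123) = -3/2123 ≈ -0.0014131)
f - S = -889 - 1*(-3/2123) = -889 + 3/2123 = -1887344/2123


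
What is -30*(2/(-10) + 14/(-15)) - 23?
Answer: 11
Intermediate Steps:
-30*(2/(-10) + 14/(-15)) - 23 = -30*(2*(-1/10) + 14*(-1/15)) - 23 = -30*(-1/5 - 14/15) - 23 = -30*(-17/15) - 23 = 34 - 23 = 11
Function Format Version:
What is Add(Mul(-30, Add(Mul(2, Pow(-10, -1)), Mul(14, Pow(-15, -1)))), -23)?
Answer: 11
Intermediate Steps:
Add(Mul(-30, Add(Mul(2, Pow(-10, -1)), Mul(14, Pow(-15, -1)))), -23) = Add(Mul(-30, Add(Mul(2, Rational(-1, 10)), Mul(14, Rational(-1, 15)))), -23) = Add(Mul(-30, Add(Rational(-1, 5), Rational(-14, 15))), -23) = Add(Mul(-30, Rational(-17, 15)), -23) = Add(34, -23) = 11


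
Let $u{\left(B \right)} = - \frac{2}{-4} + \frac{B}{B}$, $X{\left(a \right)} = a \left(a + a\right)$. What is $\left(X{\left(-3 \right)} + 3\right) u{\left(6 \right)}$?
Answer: $\frac{63}{2} \approx 31.5$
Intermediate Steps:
$X{\left(a \right)} = 2 a^{2}$ ($X{\left(a \right)} = a 2 a = 2 a^{2}$)
$u{\left(B \right)} = \frac{3}{2}$ ($u{\left(B \right)} = \left(-2\right) \left(- \frac{1}{4}\right) + 1 = \frac{1}{2} + 1 = \frac{3}{2}$)
$\left(X{\left(-3 \right)} + 3\right) u{\left(6 \right)} = \left(2 \left(-3\right)^{2} + 3\right) \frac{3}{2} = \left(2 \cdot 9 + 3\right) \frac{3}{2} = \left(18 + 3\right) \frac{3}{2} = 21 \cdot \frac{3}{2} = \frac{63}{2}$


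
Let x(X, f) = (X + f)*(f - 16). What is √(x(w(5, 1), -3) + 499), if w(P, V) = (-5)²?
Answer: 9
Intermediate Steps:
w(P, V) = 25
x(X, f) = (-16 + f)*(X + f) (x(X, f) = (X + f)*(-16 + f) = (-16 + f)*(X + f))
√(x(w(5, 1), -3) + 499) = √(((-3)² - 16*25 - 16*(-3) + 25*(-3)) + 499) = √((9 - 400 + 48 - 75) + 499) = √(-418 + 499) = √81 = 9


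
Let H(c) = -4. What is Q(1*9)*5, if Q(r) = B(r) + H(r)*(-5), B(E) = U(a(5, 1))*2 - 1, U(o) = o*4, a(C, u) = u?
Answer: 135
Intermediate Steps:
U(o) = 4*o
B(E) = 7 (B(E) = (4*1)*2 - 1 = 4*2 - 1 = 8 - 1 = 7)
Q(r) = 27 (Q(r) = 7 - 4*(-5) = 7 + 20 = 27)
Q(1*9)*5 = 27*5 = 135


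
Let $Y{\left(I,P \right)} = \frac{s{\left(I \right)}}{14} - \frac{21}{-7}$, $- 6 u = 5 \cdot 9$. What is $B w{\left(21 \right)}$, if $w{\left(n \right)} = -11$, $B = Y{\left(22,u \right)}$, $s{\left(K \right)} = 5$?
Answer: $- \frac{517}{14} \approx -36.929$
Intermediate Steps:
$u = - \frac{15}{2}$ ($u = - \frac{5 \cdot 9}{6} = \left(- \frac{1}{6}\right) 45 = - \frac{15}{2} \approx -7.5$)
$Y{\left(I,P \right)} = \frac{47}{14}$ ($Y{\left(I,P \right)} = \frac{5}{14} - \frac{21}{-7} = 5 \cdot \frac{1}{14} - -3 = \frac{5}{14} + 3 = \frac{47}{14}$)
$B = \frac{47}{14} \approx 3.3571$
$B w{\left(21 \right)} = \frac{47}{14} \left(-11\right) = - \frac{517}{14}$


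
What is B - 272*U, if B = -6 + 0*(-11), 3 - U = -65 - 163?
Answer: -62838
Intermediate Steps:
U = 231 (U = 3 - (-65 - 163) = 3 - 1*(-228) = 3 + 228 = 231)
B = -6 (B = -6 + 0 = -6)
B - 272*U = -6 - 272*231 = -6 - 62832 = -62838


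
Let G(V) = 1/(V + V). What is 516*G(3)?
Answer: 86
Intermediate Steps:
G(V) = 1/(2*V)
516*G(3) = 516*((½)/3) = 516*((½)*(⅓)) = 516*(⅙) = 86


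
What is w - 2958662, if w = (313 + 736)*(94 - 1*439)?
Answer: -3320567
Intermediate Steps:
w = -361905 (w = 1049*(94 - 439) = 1049*(-345) = -361905)
w - 2958662 = -361905 - 2958662 = -3320567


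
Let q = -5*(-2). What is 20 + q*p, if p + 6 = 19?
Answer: 150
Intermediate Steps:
p = 13 (p = -6 + 19 = 13)
q = 10
20 + q*p = 20 + 10*13 = 20 + 130 = 150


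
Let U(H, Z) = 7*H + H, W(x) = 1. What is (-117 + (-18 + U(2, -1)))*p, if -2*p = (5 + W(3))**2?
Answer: 2142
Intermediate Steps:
U(H, Z) = 8*H
p = -18 (p = -(5 + 1)**2/2 = -1/2*6**2 = -1/2*36 = -18)
(-117 + (-18 + U(2, -1)))*p = (-117 + (-18 + 8*2))*(-18) = (-117 + (-18 + 16))*(-18) = (-117 - 2)*(-18) = -119*(-18) = 2142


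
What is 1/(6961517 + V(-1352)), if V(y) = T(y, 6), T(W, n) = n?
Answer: 1/6961523 ≈ 1.4365e-7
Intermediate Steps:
V(y) = 6
1/(6961517 + V(-1352)) = 1/(6961517 + 6) = 1/6961523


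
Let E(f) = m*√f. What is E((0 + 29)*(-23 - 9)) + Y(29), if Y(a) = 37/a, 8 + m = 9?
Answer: 37/29 + 4*I*√58 ≈ 1.2759 + 30.463*I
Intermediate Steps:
m = 1 (m = -8 + 9 = 1)
E(f) = √f (E(f) = 1*√f = √f)
E((0 + 29)*(-23 - 9)) + Y(29) = √((0 + 29)*(-23 - 9)) + 37/29 = √(29*(-32)) + 37*(1/29) = √(-928) + 37/29 = 4*I*√58 + 37/29 = 37/29 + 4*I*√58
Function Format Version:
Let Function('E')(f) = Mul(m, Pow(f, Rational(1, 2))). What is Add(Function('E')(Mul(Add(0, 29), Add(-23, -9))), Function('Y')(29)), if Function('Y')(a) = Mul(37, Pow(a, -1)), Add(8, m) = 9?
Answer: Add(Rational(37, 29), Mul(4, I, Pow(58, Rational(1, 2)))) ≈ Add(1.2759, Mul(30.463, I))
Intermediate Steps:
m = 1 (m = Add(-8, 9) = 1)
Function('E')(f) = Pow(f, Rational(1, 2)) (Function('E')(f) = Mul(1, Pow(f, Rational(1, 2))) = Pow(f, Rational(1, 2)))
Add(Function('E')(Mul(Add(0, 29), Add(-23, -9))), Function('Y')(29)) = Add(Pow(Mul(Add(0, 29), Add(-23, -9)), Rational(1, 2)), Mul(37, Pow(29, -1))) = Add(Pow(Mul(29, -32), Rational(1, 2)), Mul(37, Rational(1, 29))) = Add(Pow(-928, Rational(1, 2)), Rational(37, 29)) = Add(Mul(4, I, Pow(58, Rational(1, 2))), Rational(37, 29)) = Add(Rational(37, 29), Mul(4, I, Pow(58, Rational(1, 2))))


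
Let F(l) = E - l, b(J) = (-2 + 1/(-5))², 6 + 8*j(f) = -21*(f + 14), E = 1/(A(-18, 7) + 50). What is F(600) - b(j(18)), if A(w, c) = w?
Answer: -483847/800 ≈ -604.81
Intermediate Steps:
E = 1/32 (E = 1/(-18 + 50) = 1/32 ≈ 0.031250)
j(f) = -75/2 - 21*f/8 (j(f) = -¾ + (-21*(f + 14))/8 = -¾ + (-21*(14 + f))/8 = -¾ + (-294 - 21*f)/8 = -¾ + (-147/4 - 21*f/8) = -75/2 - 21*f/8)
b(J) = 121/25 (b(J) = (-2 - ⅕)² = (-11/5)² = 121/25)
F(l) = 1/32 - l
F(600) - b(j(18)) = (1/32 - 1*600) - 1*121/25 = (1/32 - 600) - 121/25 = -19199/32 - 121/25 = -483847/800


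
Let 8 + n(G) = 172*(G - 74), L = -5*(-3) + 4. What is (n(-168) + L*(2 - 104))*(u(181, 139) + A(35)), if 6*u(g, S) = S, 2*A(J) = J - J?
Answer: -3028115/3 ≈ -1.0094e+6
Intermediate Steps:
L = 19 (L = 15 + 4 = 19)
A(J) = 0 (A(J) = (J - J)/2 = (1/2)*0 = 0)
u(g, S) = S/6
n(G) = -12736 + 172*G (n(G) = -8 + 172*(G - 74) = -8 + 172*(-74 + G) = -8 + (-12728 + 172*G) = -12736 + 172*G)
(n(-168) + L*(2 - 104))*(u(181, 139) + A(35)) = ((-12736 + 172*(-168)) + 19*(2 - 104))*((1/6)*139 + 0) = ((-12736 - 28896) + 19*(-102))*(139/6 + 0) = (-41632 - 1938)*(139/6) = -43570*139/6 = -3028115/3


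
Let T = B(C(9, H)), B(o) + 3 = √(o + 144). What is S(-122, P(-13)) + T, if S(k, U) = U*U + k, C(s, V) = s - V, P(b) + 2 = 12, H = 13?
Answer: -25 + 2*√35 ≈ -13.168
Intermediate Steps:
P(b) = 10 (P(b) = -2 + 12 = 10)
B(o) = -3 + √(144 + o) (B(o) = -3 + √(o + 144) = -3 + √(144 + o))
T = -3 + 2*√35 (T = -3 + √(144 + (9 - 1*13)) = -3 + √(144 + (9 - 13)) = -3 + √(144 - 4) = -3 + √140 = -3 + 2*√35 ≈ 8.8322)
S(k, U) = k + U² (S(k, U) = U² + k = k + U²)
S(-122, P(-13)) + T = (-122 + 10²) + (-3 + 2*√35) = (-122 + 100) + (-3 + 2*√35) = -22 + (-3 + 2*√35) = -25 + 2*√35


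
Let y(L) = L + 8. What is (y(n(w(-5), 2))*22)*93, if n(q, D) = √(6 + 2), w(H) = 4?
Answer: 16368 + 4092*√2 ≈ 22155.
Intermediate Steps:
n(q, D) = 2*√2 (n(q, D) = √8 = 2*√2)
y(L) = 8 + L
(y(n(w(-5), 2))*22)*93 = ((8 + 2*√2)*22)*93 = (176 + 44*√2)*93 = 16368 + 4092*√2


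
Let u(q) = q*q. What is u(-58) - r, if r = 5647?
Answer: -2283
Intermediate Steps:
u(q) = q²
u(-58) - r = (-58)² - 1*5647 = 3364 - 5647 = -2283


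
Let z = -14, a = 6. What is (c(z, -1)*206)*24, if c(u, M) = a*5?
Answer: 148320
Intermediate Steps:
c(u, M) = 30 (c(u, M) = 6*5 = 30)
(c(z, -1)*206)*24 = (30*206)*24 = 6180*24 = 148320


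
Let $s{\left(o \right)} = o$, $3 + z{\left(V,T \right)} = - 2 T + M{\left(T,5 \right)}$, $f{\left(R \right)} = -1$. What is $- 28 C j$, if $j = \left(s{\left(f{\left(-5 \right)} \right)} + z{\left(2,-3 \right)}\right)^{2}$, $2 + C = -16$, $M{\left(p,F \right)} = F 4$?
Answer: $243936$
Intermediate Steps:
$M{\left(p,F \right)} = 4 F$
$z{\left(V,T \right)} = 17 - 2 T$ ($z{\left(V,T \right)} = -3 - \left(-20 + 2 T\right) = 17 - 2 T$)
$C = -18$ ($C = -2 - 16 = -18$)
$j = 484$ ($j = \left(-1 + \left(17 - -6\right)\right)^{2} = \left(-1 + \left(17 + 6\right)\right)^{2} = \left(-1 + 23\right)^{2} = 22^{2} = 484$)
$- 28 C j = \left(-28\right) \left(-18\right) 484 = 504 \cdot 484 = 243936$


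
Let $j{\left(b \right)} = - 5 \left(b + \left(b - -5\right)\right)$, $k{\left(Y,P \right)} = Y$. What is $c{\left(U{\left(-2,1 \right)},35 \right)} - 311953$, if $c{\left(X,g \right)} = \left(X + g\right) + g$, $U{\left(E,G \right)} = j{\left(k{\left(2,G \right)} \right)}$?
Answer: $-311928$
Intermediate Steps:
$j{\left(b \right)} = -25 - 10 b$ ($j{\left(b \right)} = - 5 \left(b + \left(b + 5\right)\right) = - 5 \left(b + \left(5 + b\right)\right) = - 5 \left(5 + 2 b\right) = -25 - 10 b$)
$U{\left(E,G \right)} = -45$ ($U{\left(E,G \right)} = -25 - 20 = -45$)
$c{\left(X,g \right)} = X + 2 g$
$c{\left(U{\left(-2,1 \right)},35 \right)} - 311953 = \left(-45 + 2 \cdot 35\right) - 311953 = \left(-45 + 70\right) - 311953 = 25 - 311953 = -311928$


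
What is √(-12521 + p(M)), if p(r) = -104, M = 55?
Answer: 5*I*√505 ≈ 112.36*I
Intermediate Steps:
√(-12521 + p(M)) = √(-12521 - 104) = √(-12625) = 5*I*√505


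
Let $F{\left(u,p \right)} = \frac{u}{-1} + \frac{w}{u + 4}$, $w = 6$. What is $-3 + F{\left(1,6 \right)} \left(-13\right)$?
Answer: $- \frac{28}{5} \approx -5.6$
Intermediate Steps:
$F{\left(u,p \right)} = - u + \frac{6}{4 + u}$ ($F{\left(u,p \right)} = \frac{u}{-1} + \frac{6}{u + 4} = u \left(-1\right) + \frac{6}{4 + u} = - u + \frac{6}{4 + u}$)
$-3 + F{\left(1,6 \right)} \left(-13\right) = -3 + \frac{6 - 1^{2} - 4}{4 + 1} \left(-13\right) = -3 + \frac{6 - 1 - 4}{5} \left(-13\right) = -3 + \frac{1}{5} \cdot 1 \left(-13\right) = -3 + \frac{1}{5} \left(-13\right) = -3 - \frac{13}{5} = - \frac{28}{5}$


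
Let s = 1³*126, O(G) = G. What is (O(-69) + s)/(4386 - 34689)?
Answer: -19/10101 ≈ -0.0018810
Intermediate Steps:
s = 126 (s = 1*126 = 126)
(O(-69) + s)/(4386 - 34689) = (-69 + 126)/(4386 - 34689) = 57/(-30303) = 57*(-1/30303) = -19/10101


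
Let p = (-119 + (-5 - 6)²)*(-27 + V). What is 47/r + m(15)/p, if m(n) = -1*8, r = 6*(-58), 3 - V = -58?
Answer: -1495/5916 ≈ -0.25270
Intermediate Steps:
V = 61 (V = 3 - 1*(-58) = 3 + 58 = 61)
r = -348
m(n) = -8
p = 68 (p = (-119 + (-5 - 6)²)*(-27 + 61) = (-119 + (-11)²)*34 = (-119 + 121)*34 = 2*34 = 68)
47/r + m(15)/p = 47/(-348) - 8/68 = 47*(-1/348) - 8*1/68 = -47/348 - 2/17 = -1495/5916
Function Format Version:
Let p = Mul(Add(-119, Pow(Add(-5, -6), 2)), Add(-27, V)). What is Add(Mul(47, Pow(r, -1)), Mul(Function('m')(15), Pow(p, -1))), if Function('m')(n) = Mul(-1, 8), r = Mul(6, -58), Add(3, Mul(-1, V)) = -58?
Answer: Rational(-1495, 5916) ≈ -0.25270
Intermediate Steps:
V = 61 (V = Add(3, Mul(-1, -58)) = Add(3, 58) = 61)
r = -348
Function('m')(n) = -8
p = 68 (p = Mul(Add(-119, Pow(Add(-5, -6), 2)), Add(-27, 61)) = Mul(Add(-119, Pow(-11, 2)), 34) = Mul(Add(-119, 121), 34) = Mul(2, 34) = 68)
Add(Mul(47, Pow(r, -1)), Mul(Function('m')(15), Pow(p, -1))) = Add(Mul(47, Pow(-348, -1)), Mul(-8, Pow(68, -1))) = Add(Mul(47, Rational(-1, 348)), Mul(-8, Rational(1, 68))) = Add(Rational(-47, 348), Rational(-2, 17)) = Rational(-1495, 5916)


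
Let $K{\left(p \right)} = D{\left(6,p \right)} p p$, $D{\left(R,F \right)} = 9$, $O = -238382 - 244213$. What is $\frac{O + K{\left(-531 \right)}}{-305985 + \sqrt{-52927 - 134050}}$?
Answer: $- \frac{314407849095}{46813503601} - \frac{1027527 i \sqrt{186977}}{46813503601} \approx -6.7162 - 0.0094911 i$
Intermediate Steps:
$O = -482595$
$K{\left(p \right)} = 9 p^{2}$ ($K{\left(p \right)} = 9 p p = 9 p^{2}$)
$\frac{O + K{\left(-531 \right)}}{-305985 + \sqrt{-52927 - 134050}} = \frac{-482595 + 9 \left(-531\right)^{2}}{-305985 + \sqrt{-52927 - 134050}} = \frac{-482595 + 9 \cdot 281961}{-305985 + \sqrt{-186977}} = \frac{-482595 + 2537649}{-305985 + i \sqrt{186977}} = \frac{2055054}{-305985 + i \sqrt{186977}}$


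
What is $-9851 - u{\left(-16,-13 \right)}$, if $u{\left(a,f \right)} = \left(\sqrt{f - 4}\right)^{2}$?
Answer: $-9834$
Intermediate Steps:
$u{\left(a,f \right)} = -4 + f$ ($u{\left(a,f \right)} = \left(\sqrt{-4 + f}\right)^{2} = -4 + f$)
$-9851 - u{\left(-16,-13 \right)} = -9851 - \left(-4 - 13\right) = -9851 - -17 = -9851 + 17 = -9834$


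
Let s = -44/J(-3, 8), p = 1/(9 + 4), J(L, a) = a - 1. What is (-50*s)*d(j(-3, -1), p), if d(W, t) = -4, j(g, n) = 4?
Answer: -8800/7 ≈ -1257.1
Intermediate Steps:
J(L, a) = -1 + a
p = 1/13 ≈ 0.076923
s = -44/7 (s = -44/(-1 + 8) = -44/7 ≈ -6.2857)
(-50*s)*d(j(-3, -1), p) = -50*(-44/7)*(-4) = (2200/7)*(-4) = -8800/7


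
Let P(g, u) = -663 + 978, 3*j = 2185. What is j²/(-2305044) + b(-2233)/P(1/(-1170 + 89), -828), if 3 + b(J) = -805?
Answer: -289939061/103726980 ≈ -2.7952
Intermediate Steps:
j = 2185/3 (j = (⅓)*2185 = 2185/3 ≈ 728.33)
b(J) = -808 (b(J) = -3 - 805 = -808)
P(g, u) = 315
j²/(-2305044) + b(-2233)/P(1/(-1170 + 89), -828) = (2185/3)²/(-2305044) - 808/315 = (4774225/9)*(-1/2305044) - 808*1/315 = -4774225/20745396 - 808/315 = -289939061/103726980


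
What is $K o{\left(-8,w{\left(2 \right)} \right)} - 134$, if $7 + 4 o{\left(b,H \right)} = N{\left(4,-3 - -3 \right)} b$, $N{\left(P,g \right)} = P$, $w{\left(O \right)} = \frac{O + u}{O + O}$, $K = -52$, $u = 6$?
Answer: $373$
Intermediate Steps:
$w{\left(O \right)} = \frac{6 + O}{2 O}$ ($w{\left(O \right)} = \frac{O + 6}{O + O} = \frac{6 + O}{2 O}$)
$o{\left(b,H \right)} = - \frac{7}{4} + b$ ($o{\left(b,H \right)} = - \frac{7}{4} + \frac{4 b}{4} = - \frac{7}{4} + b$)
$K o{\left(-8,w{\left(2 \right)} \right)} - 134 = - 52 \left(- \frac{7}{4} - 8\right) - 134 = \left(-52\right) \left(- \frac{39}{4}\right) - 134 = 507 - 134 = 373$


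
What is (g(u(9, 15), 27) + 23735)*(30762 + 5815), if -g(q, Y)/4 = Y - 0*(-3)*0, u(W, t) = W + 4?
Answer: 864204779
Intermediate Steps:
u(W, t) = 4 + W
g(q, Y) = -4*Y (g(q, Y) = -4*(Y - 0*(-3)*0) = -4*(Y - 0*0) = -4*(Y - 1*0) = -4*(Y + 0) = -4*Y)
(g(u(9, 15), 27) + 23735)*(30762 + 5815) = (-4*27 + 23735)*(30762 + 5815) = (-108 + 23735)*36577 = 23627*36577 = 864204779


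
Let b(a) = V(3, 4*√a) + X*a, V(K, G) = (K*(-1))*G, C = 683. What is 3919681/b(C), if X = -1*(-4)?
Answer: 3919681/2696 + 11759043*√683/1841368 ≈ 1620.8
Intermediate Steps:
V(K, G) = -G*K (V(K, G) = (-K)*G = -G*K)
X = 4
b(a) = -12*√a + 4*a (b(a) = -1*4*√a*3 + 4*a = -12*√a + 4*a)
3919681/b(C) = 3919681/(-12*√683 + 4*683) = 3919681/(-12*√683 + 2732) = 3919681/(2732 - 12*√683)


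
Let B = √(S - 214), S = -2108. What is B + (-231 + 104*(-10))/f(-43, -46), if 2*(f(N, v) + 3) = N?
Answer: 2542/49 + 3*I*√258 ≈ 51.878 + 48.187*I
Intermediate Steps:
f(N, v) = -3 + N/2
B = 3*I*√258 (B = √(-2108 - 214) = √(-2322) = 3*I*√258 ≈ 48.187*I)
B + (-231 + 104*(-10))/f(-43, -46) = 3*I*√258 + (-231 + 104*(-10))/(-3 + (½)*(-43)) = 3*I*√258 + (-231 - 1040)/(-3 - 43/2) = 3*I*√258 - 1271/(-49/2) = 3*I*√258 - 1271*(-2/49) = 3*I*√258 + 2542/49 = 2542/49 + 3*I*√258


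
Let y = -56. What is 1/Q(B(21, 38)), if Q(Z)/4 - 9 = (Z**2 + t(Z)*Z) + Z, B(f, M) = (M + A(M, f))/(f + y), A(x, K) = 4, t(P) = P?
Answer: 25/1068 ≈ 0.023408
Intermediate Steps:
B(f, M) = (4 + M)/(-56 + f) (B(f, M) = (M + 4)/(f - 56) = (4 + M)/(-56 + f))
Q(Z) = 36 + 4*Z + 8*Z**2 (Q(Z) = 36 + 4*((Z**2 + Z*Z) + Z) = 36 + 4*((Z**2 + Z**2) + Z) = 36 + 4*(2*Z**2 + Z) = 36 + 4*(Z + 2*Z**2) = 36 + (4*Z + 8*Z**2) = 36 + 4*Z + 8*Z**2)
1/Q(B(21, 38)) = 1/(36 + 4*((4 + 38)/(-56 + 21)) + 8*((4 + 38)/(-56 + 21))**2) = 1/(36 + 4*(42/(-35)) + 8*(42/(-35))**2) = 1/(36 + 4*(-1/35*42) + 8*(-1/35*42)**2) = 1/(36 + 4*(-6/5) + 8*(-6/5)**2) = 1/(36 - 24/5 + 8*(36/25)) = 1/(36 - 24/5 + 288/25) = 1/(1068/25) = 25/1068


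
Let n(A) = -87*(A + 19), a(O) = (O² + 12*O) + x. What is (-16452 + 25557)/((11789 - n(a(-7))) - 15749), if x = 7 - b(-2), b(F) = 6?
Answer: -607/351 ≈ -1.7293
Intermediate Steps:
x = 1 (x = 7 - 1*6 = 7 - 6 = 1)
a(O) = 1 + O² + 12*O (a(O) = (O² + 12*O) + 1 = 1 + O² + 12*O)
n(A) = -1653 - 87*A (n(A) = -87*(19 + A) = -1653 - 87*A)
(-16452 + 25557)/((11789 - n(a(-7))) - 15749) = (-16452 + 25557)/((11789 - (-1653 - 87*(1 + (-7)² + 12*(-7)))) - 15749) = 9105/((11789 - (-1653 - 87*(1 + 49 - 84))) - 15749) = 9105/((11789 - (-1653 - 87*(-34))) - 15749) = 9105/((11789 - (-1653 + 2958)) - 15749) = 9105/((11789 - 1*1305) - 15749) = 9105/((11789 - 1305) - 15749) = 9105/(10484 - 15749) = 9105/(-5265) = 9105*(-1/5265) = -607/351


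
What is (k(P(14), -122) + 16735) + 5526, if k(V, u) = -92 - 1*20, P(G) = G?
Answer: 22149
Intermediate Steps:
k(V, u) = -112 (k(V, u) = -92 - 20 = -112)
(k(P(14), -122) + 16735) + 5526 = (-112 + 16735) + 5526 = 16623 + 5526 = 22149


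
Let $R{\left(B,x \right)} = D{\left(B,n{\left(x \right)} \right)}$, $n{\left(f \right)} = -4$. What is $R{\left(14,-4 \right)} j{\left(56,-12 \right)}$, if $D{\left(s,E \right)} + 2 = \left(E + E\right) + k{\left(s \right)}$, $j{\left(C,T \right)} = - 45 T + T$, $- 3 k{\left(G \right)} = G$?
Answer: $-7744$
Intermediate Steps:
$k{\left(G \right)} = - \frac{G}{3}$
$j{\left(C,T \right)} = - 44 T$
$D{\left(s,E \right)} = -2 + 2 E - \frac{s}{3}$ ($D{\left(s,E \right)} = -2 + \left(\left(E + E\right) - \frac{s}{3}\right) = -2 + \left(2 E - \frac{s}{3}\right) = -2 + 2 E - \frac{s}{3}$)
$R{\left(B,x \right)} = -10 - \frac{B}{3}$ ($R{\left(B,x \right)} = -2 + 2 \left(-4\right) - \frac{B}{3} = -2 - 8 - \frac{B}{3} = -10 - \frac{B}{3}$)
$R{\left(14,-4 \right)} j{\left(56,-12 \right)} = \left(-10 - \frac{14}{3}\right) \left(\left(-44\right) \left(-12\right)\right) = \left(-10 - \frac{14}{3}\right) 528 = \left(- \frac{44}{3}\right) 528 = -7744$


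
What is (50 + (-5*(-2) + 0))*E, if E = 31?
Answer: 1860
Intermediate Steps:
(50 + (-5*(-2) + 0))*E = (50 + (-5*(-2) + 0))*31 = (50 + (10 + 0))*31 = (50 + 10)*31 = 60*31 = 1860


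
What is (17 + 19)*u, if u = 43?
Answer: 1548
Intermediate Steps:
(17 + 19)*u = (17 + 19)*43 = 36*43 = 1548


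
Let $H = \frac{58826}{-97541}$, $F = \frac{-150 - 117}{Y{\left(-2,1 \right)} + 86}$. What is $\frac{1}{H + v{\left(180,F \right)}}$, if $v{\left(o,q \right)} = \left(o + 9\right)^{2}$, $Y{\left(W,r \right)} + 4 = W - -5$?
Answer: $\frac{97541}{3484203235} \approx 2.7995 \cdot 10^{-5}$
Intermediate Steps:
$Y{\left(W,r \right)} = 1 + W$ ($Y{\left(W,r \right)} = -4 + \left(W - -5\right) = -4 + \left(W + 5\right) = -4 + \left(5 + W\right) = 1 + W$)
$F = - \frac{267}{85}$ ($F = \frac{-150 - 117}{\left(1 - 2\right) + 86} = - \frac{267}{-1 + 86} = - \frac{267}{85} \approx -3.1412$)
$H = - \frac{58826}{97541}$ ($H = 58826 \left(- \frac{1}{97541}\right) = - \frac{58826}{97541} \approx -0.60309$)
$v{\left(o,q \right)} = \left(9 + o\right)^{2}$
$\frac{1}{H + v{\left(180,F \right)}} = \frac{1}{- \frac{58826}{97541} + \left(9 + 180\right)^{2}} = \frac{1}{- \frac{58826}{97541} + 189^{2}} = \frac{1}{- \frac{58826}{97541} + 35721} = \frac{1}{\frac{3484203235}{97541}} = \frac{97541}{3484203235}$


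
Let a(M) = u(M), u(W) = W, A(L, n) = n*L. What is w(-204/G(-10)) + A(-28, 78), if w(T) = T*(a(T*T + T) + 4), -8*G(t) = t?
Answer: -540363816/125 ≈ -4.3229e+6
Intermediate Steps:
A(L, n) = L*n
G(t) = -t/8
a(M) = M
w(T) = T*(4 + T + T**2) (w(T) = T*((T*T + T) + 4) = T*((T**2 + T) + 4) = T*((T + T**2) + 4) = T*(4 + T + T**2))
w(-204/G(-10)) + A(-28, 78) = (-204/((-1/8*(-10))))*(4 + (-204/((-1/8*(-10))))*(1 - 204/((-1/8*(-10))))) - 28*78 = (-204/5/4)*(4 + (-204/5/4)*(1 - 204/5/4)) - 2184 = (-204*4/5)*(4 + (-204*4/5)*(1 - 204*4/5)) - 2184 = -816*(4 - 816*(1 - 816/5)/5)/5 - 2184 = -816*(4 - 816/5*(-811/5))/5 - 2184 = -816*(4 + 661776/25)/5 - 2184 = -816/5*661876/25 - 2184 = -540090816/125 - 2184 = -540363816/125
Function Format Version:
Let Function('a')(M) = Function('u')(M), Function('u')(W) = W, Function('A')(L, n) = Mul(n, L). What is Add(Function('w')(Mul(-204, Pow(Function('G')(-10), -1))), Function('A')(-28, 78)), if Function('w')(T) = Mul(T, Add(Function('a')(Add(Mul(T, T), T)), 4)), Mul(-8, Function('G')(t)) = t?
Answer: Rational(-540363816, 125) ≈ -4.3229e+6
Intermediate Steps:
Function('A')(L, n) = Mul(L, n)
Function('G')(t) = Mul(Rational(-1, 8), t)
Function('a')(M) = M
Function('w')(T) = Mul(T, Add(4, T, Pow(T, 2))) (Function('w')(T) = Mul(T, Add(Add(Mul(T, T), T), 4)) = Mul(T, Add(Add(Pow(T, 2), T), 4)) = Mul(T, Add(Add(T, Pow(T, 2)), 4)) = Mul(T, Add(4, T, Pow(T, 2))))
Add(Function('w')(Mul(-204, Pow(Function('G')(-10), -1))), Function('A')(-28, 78)) = Add(Mul(Mul(-204, Pow(Mul(Rational(-1, 8), -10), -1)), Add(4, Mul(Mul(-204, Pow(Mul(Rational(-1, 8), -10), -1)), Add(1, Mul(-204, Pow(Mul(Rational(-1, 8), -10), -1)))))), Mul(-28, 78)) = Add(Mul(Mul(-204, Pow(Rational(5, 4), -1)), Add(4, Mul(Mul(-204, Pow(Rational(5, 4), -1)), Add(1, Mul(-204, Pow(Rational(5, 4), -1)))))), -2184) = Add(Mul(Mul(-204, Rational(4, 5)), Add(4, Mul(Mul(-204, Rational(4, 5)), Add(1, Mul(-204, Rational(4, 5)))))), -2184) = Add(Mul(Rational(-816, 5), Add(4, Mul(Rational(-816, 5), Add(1, Rational(-816, 5))))), -2184) = Add(Mul(Rational(-816, 5), Add(4, Mul(Rational(-816, 5), Rational(-811, 5)))), -2184) = Add(Mul(Rational(-816, 5), Add(4, Rational(661776, 25))), -2184) = Add(Mul(Rational(-816, 5), Rational(661876, 25)), -2184) = Add(Rational(-540090816, 125), -2184) = Rational(-540363816, 125)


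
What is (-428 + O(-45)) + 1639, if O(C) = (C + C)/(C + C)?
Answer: 1212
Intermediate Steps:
O(C) = 1 (O(C) = (2*C)/((2*C)) = (2*C)*(1/(2*C)) = 1)
(-428 + O(-45)) + 1639 = (-428 + 1) + 1639 = -427 + 1639 = 1212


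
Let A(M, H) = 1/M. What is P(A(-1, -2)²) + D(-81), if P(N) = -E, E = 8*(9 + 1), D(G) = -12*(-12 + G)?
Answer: 1036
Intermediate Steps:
D(G) = 144 - 12*G
E = 80 (E = 8*10 = 80)
P(N) = -80 (P(N) = -1*80 = -80)
P(A(-1, -2)²) + D(-81) = -80 + (144 - 12*(-81)) = -80 + (144 + 972) = -80 + 1116 = 1036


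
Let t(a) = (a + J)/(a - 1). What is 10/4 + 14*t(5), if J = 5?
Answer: 75/2 ≈ 37.500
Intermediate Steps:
t(a) = (5 + a)/(-1 + a) (t(a) = (a + 5)/(a - 1) = (5 + a)/(-1 + a))
10/4 + 14*t(5) = 10/4 + 14*((5 + 5)/(-1 + 5)) = 10*(¼) + 14*(10/4) = 5/2 + 14*((¼)*10) = 5/2 + 14*(5/2) = 5/2 + 35 = 75/2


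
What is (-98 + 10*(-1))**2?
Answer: 11664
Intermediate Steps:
(-98 + 10*(-1))**2 = (-98 - 10)**2 = (-108)**2 = 11664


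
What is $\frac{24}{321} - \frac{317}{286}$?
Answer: $- \frac{31631}{30602} \approx -1.0336$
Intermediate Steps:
$\frac{24}{321} - \frac{317}{286} = 24 \cdot \frac{1}{321} - \frac{317}{286} = \frac{8}{107} - \frac{317}{286} = - \frac{31631}{30602}$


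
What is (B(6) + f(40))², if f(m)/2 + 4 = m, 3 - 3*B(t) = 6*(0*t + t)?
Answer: 3721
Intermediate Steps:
B(t) = 1 - 2*t (B(t) = 1 - 2*(0*t + t) = 1 - 2*(0 + t) = 1 - 2*t)
f(m) = -8 + 2*m
(B(6) + f(40))² = ((1 - 2*6) + (-8 + 2*40))² = ((1 - 12) + (-8 + 80))² = (-11 + 72)² = 61² = 3721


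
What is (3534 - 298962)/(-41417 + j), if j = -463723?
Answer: 24619/42095 ≈ 0.58484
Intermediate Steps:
(3534 - 298962)/(-41417 + j) = (3534 - 298962)/(-41417 - 463723) = -295428/(-505140) = -295428*(-1/505140) = 24619/42095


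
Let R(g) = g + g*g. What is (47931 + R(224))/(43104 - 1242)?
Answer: 32777/13954 ≈ 2.3489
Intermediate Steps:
R(g) = g + g²
(47931 + R(224))/(43104 - 1242) = (47931 + 224*(1 + 224))/(43104 - 1242) = (47931 + 224*225)/41862 = (47931 + 50400)*(1/41862) = 98331*(1/41862) = 32777/13954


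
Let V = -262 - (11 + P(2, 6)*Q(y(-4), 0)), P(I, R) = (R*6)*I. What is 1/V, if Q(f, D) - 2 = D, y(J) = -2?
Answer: -1/417 ≈ -0.0023981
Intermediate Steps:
P(I, R) = 6*I*R (P(I, R) = (6*R)*I = 6*I*R)
Q(f, D) = 2 + D
V = -417 (V = -262 - (11 + (6*2*6)*(2 + 0)) = -262 - (11 + 72*2) = -262 - (11 + 144) = -262 - 1*155 = -262 - 155 = -417)
1/V = 1/(-417) = -1/417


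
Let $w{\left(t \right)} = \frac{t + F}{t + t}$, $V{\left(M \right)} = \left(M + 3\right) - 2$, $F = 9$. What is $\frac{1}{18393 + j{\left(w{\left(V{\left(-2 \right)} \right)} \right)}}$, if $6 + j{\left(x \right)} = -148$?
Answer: $\frac{1}{18239} \approx 5.4828 \cdot 10^{-5}$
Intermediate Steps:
$V{\left(M \right)} = 1 + M$ ($V{\left(M \right)} = \left(3 + M\right) - 2 = 1 + M$)
$w{\left(t \right)} = \frac{9 + t}{2 t}$ ($w{\left(t \right)} = \frac{t + 9}{t + t} = \frac{9 + t}{2 t}$)
$j{\left(x \right)} = -154$ ($j{\left(x \right)} = -6 - 148 = -154$)
$\frac{1}{18393 + j{\left(w{\left(V{\left(-2 \right)} \right)} \right)}} = \frac{1}{18393 - 154} = \frac{1}{18239}$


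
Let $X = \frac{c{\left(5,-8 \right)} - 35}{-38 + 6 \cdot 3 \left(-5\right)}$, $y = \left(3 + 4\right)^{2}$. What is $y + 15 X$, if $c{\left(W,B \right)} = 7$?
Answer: $\frac{1673}{32} \approx 52.281$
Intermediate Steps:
$y = 49$ ($y = 7^{2} = 49$)
$X = \frac{7}{32}$ ($X = \frac{7 - 35}{-38 + 6 \cdot 3 \left(-5\right)} = - \frac{28}{-38 + 18 \left(-5\right)} = - \frac{28}{-38 - 90} = - \frac{28}{-128} = \left(-28\right) \left(- \frac{1}{128}\right) = \frac{7}{32} \approx 0.21875$)
$y + 15 X = 49 + 15 \cdot \frac{7}{32} = 49 + \frac{105}{32} = \frac{1673}{32}$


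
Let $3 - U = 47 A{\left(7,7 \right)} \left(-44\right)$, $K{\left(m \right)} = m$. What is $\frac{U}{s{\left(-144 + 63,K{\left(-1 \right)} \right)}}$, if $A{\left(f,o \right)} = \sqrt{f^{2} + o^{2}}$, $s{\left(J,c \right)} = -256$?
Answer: $- \frac{3}{256} - \frac{3619 \sqrt{2}}{64} \approx -79.981$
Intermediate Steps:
$U = 3 + 14476 \sqrt{2}$ ($U = 3 - 47 \sqrt{7^{2} + 7^{2}} \left(-44\right) = 3 - 47 \sqrt{49 + 49} \left(-44\right) = 3 - 47 \sqrt{98} \left(-44\right) = 3 - 47 \cdot 7 \sqrt{2} \left(-44\right) = 3 - 329 \sqrt{2} \left(-44\right) = 3 - - 14476 \sqrt{2} = 3 + 14476 \sqrt{2} \approx 20475.0$)
$\frac{U}{s{\left(-144 + 63,K{\left(-1 \right)} \right)}} = \frac{3 + 14476 \sqrt{2}}{-256} = \left(3 + 14476 \sqrt{2}\right) \left(- \frac{1}{256}\right) = - \frac{3}{256} - \frac{3619 \sqrt{2}}{64}$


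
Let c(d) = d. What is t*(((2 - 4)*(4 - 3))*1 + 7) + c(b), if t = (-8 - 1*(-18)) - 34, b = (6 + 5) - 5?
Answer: -114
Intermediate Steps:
b = 6 (b = 11 - 5 = 6)
t = -24 (t = (-8 + 18) - 34 = 10 - 34 = -24)
t*(((2 - 4)*(4 - 3))*1 + 7) + c(b) = -24*(((2 - 4)*(4 - 3))*1 + 7) + 6 = -24*(-2*1*1 + 7) + 6 = -24*(-2*1 + 7) + 6 = -24*(-2 + 7) + 6 = -24*5 + 6 = -120 + 6 = -114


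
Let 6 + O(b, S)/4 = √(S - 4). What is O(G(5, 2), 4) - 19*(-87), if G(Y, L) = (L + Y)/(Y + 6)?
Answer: 1629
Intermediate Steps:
G(Y, L) = (L + Y)/(6 + Y)
O(b, S) = -24 + 4*√(-4 + S) (O(b, S) = -24 + 4*√(S - 4) = -24 + 4*√(-4 + S))
O(G(5, 2), 4) - 19*(-87) = (-24 + 4*√(-4 + 4)) - 19*(-87) = (-24 + 4*√0) + 1653 = (-24 + 4*0) + 1653 = (-24 + 0) + 1653 = -24 + 1653 = 1629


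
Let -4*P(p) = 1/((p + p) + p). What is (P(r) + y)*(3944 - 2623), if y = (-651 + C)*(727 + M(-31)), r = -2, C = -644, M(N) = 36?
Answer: -31326245519/24 ≈ -1.3053e+9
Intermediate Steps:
P(p) = -1/(12*p) (P(p) = -1/(4*((p + p) + p)) = -1/(4*(2*p + p)) = -1/(3*p)/4 = -1/(12*p))
y = -988085 (y = (-651 - 644)*(727 + 36) = -1295*763 = -988085)
(P(r) + y)*(3944 - 2623) = (-1/12/(-2) - 988085)*(3944 - 2623) = (-1/12*(-½) - 988085)*1321 = (1/24 - 988085)*1321 = -23714039/24*1321 = -31326245519/24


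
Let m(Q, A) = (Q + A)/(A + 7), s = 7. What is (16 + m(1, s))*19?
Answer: 2204/7 ≈ 314.86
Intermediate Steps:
m(Q, A) = (A + Q)/(7 + A)
(16 + m(1, s))*19 = (16 + (7 + 1)/(7 + 7))*19 = (16 + 8/14)*19 = (16 + (1/14)*8)*19 = (16 + 4/7)*19 = (116/7)*19 = 2204/7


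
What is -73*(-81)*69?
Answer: 407997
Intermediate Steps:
-73*(-81)*69 = 5913*69 = 407997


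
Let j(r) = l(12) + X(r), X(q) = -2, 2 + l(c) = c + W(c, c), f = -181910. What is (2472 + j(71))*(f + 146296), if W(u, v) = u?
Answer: -88750088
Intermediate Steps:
l(c) = -2 + 2*c (l(c) = -2 + (c + c) = -2 + 2*c)
j(r) = 20 (j(r) = (-2 + 2*12) - 2 = (-2 + 24) - 2 = 22 - 2 = 20)
(2472 + j(71))*(f + 146296) = (2472 + 20)*(-181910 + 146296) = 2492*(-35614) = -88750088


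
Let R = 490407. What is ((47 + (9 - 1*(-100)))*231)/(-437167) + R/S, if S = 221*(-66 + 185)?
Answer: 213442046205/11497054933 ≈ 18.565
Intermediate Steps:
S = 26299 (S = 221*119 = 26299)
((47 + (9 - 1*(-100)))*231)/(-437167) + R/S = ((47 + (9 - 1*(-100)))*231)/(-437167) + 490407/26299 = ((47 + (9 + 100))*231)*(-1/437167) + 490407*(1/26299) = ((47 + 109)*231)*(-1/437167) + 490407/26299 = (156*231)*(-1/437167) + 490407/26299 = 36036*(-1/437167) + 490407/26299 = -36036/437167 + 490407/26299 = 213442046205/11497054933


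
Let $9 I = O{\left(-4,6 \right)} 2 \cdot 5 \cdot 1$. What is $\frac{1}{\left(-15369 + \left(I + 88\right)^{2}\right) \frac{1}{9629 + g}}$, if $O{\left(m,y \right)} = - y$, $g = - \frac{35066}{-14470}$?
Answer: $- \frac{89592876}{81429925} \approx -1.1002$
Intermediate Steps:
$g = \frac{17533}{7235}$ ($g = \left(-35066\right) \left(- \frac{1}{14470}\right) = \frac{17533}{7235} \approx 2.4234$)
$I = - \frac{20}{3}$ ($I = \frac{\left(-1\right) 6 \cdot 2 \cdot 5 \cdot 1}{9} = \frac{\left(-6\right) 10 \cdot 1}{9} = \frac{\left(-6\right) 10}{9} = \frac{1}{9} \left(-60\right) = - \frac{20}{3} \approx -6.6667$)
$\frac{1}{\left(-15369 + \left(I + 88\right)^{2}\right) \frac{1}{9629 + g}} = \frac{1}{\left(-15369 + \left(- \frac{20}{3} + 88\right)^{2}\right) \frac{1}{9629 + \frac{17533}{7235}}} = \frac{1}{\left(-15369 + \left(\frac{244}{3}\right)^{2}\right) \frac{1}{\frac{69683348}{7235}}} = \frac{1}{\left(-15369 + \frac{59536}{9}\right) \frac{7235}{69683348}} = \frac{1}{\left(- \frac{78785}{9}\right) \frac{7235}{69683348}} = \frac{1}{- \frac{81429925}{89592876}} = - \frac{89592876}{81429925}$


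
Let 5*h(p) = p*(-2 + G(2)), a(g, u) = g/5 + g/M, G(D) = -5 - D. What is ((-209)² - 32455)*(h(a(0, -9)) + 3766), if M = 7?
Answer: 42277116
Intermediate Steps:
a(g, u) = 12*g/35 (a(g, u) = g/5 + g/7 = 12*g/35)
h(p) = -9*p/5 (h(p) = (p*(-2 + (-5 - 1*2)))/5 = (p*(-2 + (-5 - 2)))/5 = (p*(-2 - 7))/5 = (p*(-9))/5 = (-9*p)/5 = -9*p/5)
((-209)² - 32455)*(h(a(0, -9)) + 3766) = ((-209)² - 32455)*(-108*0/175 + 3766) = (43681 - 32455)*(-9/5*0 + 3766) = 11226*(0 + 3766) = 11226*3766 = 42277116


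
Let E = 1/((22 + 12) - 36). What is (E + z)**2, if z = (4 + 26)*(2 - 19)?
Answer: 1042441/4 ≈ 2.6061e+5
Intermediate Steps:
E = -1/2 (E = 1/(34 - 36) = 1/(-2) = -1/2 ≈ -0.50000)
z = -510 (z = 30*(-17) = -510)
(E + z)**2 = (-1/2 - 510)**2 = (-1021/2)**2 = 1042441/4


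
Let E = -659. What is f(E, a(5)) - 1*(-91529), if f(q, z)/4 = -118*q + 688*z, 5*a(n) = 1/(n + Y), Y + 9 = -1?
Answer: 10061673/25 ≈ 4.0247e+5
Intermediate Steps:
Y = -10 (Y = -9 - 1 = -10)
a(n) = 1/(5*(-10 + n)) (a(n) = 1/(5*(n - 10)) = 1/(5*(-10 + n)))
f(q, z) = -472*q + 2752*z (f(q, z) = 4*(-118*q + 688*z) = -472*q + 2752*z)
f(E, a(5)) - 1*(-91529) = (-472*(-659) + 2752*(1/(5*(-10 + 5)))) - 1*(-91529) = (311048 + 2752*((⅕)/(-5))) + 91529 = (311048 + 2752*((⅕)*(-⅕))) + 91529 = (311048 + 2752*(-1/25)) + 91529 = (311048 - 2752/25) + 91529 = 7773448/25 + 91529 = 10061673/25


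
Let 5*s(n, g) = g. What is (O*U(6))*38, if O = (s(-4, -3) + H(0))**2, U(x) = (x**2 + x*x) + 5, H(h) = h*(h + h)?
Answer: 26334/25 ≈ 1053.4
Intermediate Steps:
s(n, g) = g/5
H(h) = 2*h**2 (H(h) = h*(2*h) = 2*h**2)
U(x) = 5 + 2*x**2 (U(x) = (x**2 + x**2) + 5 = 2*x**2 + 5 = 5 + 2*x**2)
O = 9/25 (O = ((1/5)*(-3) + 2*0**2)**2 = (-3/5 + 2*0)**2 = (-3/5 + 0)**2 = (-3/5)**2 = 9/25 ≈ 0.36000)
(O*U(6))*38 = (9*(5 + 2*6**2)/25)*38 = (9*(5 + 2*36)/25)*38 = (9*(5 + 72)/25)*38 = ((9/25)*77)*38 = (693/25)*38 = 26334/25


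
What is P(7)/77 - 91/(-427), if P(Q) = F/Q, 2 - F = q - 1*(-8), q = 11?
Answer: 5970/32879 ≈ 0.18157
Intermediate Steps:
F = -17 (F = 2 - (11 - 1*(-8)) = 2 - (11 + 8) = 2 - 1*19 = 2 - 19 = -17)
P(Q) = -17/Q
P(7)/77 - 91/(-427) = -17/7/77 - 91/(-427) = -17*⅐*(1/77) - 91*(-1/427) = -17/7*1/77 + 13/61 = -17/539 + 13/61 = 5970/32879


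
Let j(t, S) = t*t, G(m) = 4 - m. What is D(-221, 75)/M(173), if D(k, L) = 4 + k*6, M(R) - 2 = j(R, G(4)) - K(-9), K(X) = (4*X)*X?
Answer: -1322/29607 ≈ -0.044652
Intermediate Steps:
j(t, S) = t**2
K(X) = 4*X**2
M(R) = -322 + R**2 (M(R) = 2 + (R**2 - 4*(-9)**2) = 2 + (R**2 - 4*81) = 2 + (R**2 - 1*324) = 2 + (R**2 - 324) = 2 + (-324 + R**2) = -322 + R**2)
D(k, L) = 4 + 6*k
D(-221, 75)/M(173) = (4 + 6*(-221))/(-322 + 173**2) = (4 - 1326)/(-322 + 29929) = -1322/29607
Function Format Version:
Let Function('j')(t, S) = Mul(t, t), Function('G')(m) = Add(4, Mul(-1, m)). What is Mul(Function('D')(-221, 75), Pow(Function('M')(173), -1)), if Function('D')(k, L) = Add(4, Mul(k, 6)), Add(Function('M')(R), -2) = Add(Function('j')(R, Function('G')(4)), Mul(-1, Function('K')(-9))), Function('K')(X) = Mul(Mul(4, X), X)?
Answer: Rational(-1322, 29607) ≈ -0.044652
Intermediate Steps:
Function('j')(t, S) = Pow(t, 2)
Function('K')(X) = Mul(4, Pow(X, 2))
Function('M')(R) = Add(-322, Pow(R, 2)) (Function('M')(R) = Add(2, Add(Pow(R, 2), Mul(-1, Mul(4, Pow(-9, 2))))) = Add(2, Add(Pow(R, 2), Mul(-1, Mul(4, 81)))) = Add(2, Add(Pow(R, 2), Mul(-1, 324))) = Add(2, Add(Pow(R, 2), -324)) = Add(2, Add(-324, Pow(R, 2))) = Add(-322, Pow(R, 2)))
Function('D')(k, L) = Add(4, Mul(6, k))
Mul(Function('D')(-221, 75), Pow(Function('M')(173), -1)) = Mul(Add(4, Mul(6, -221)), Pow(Add(-322, Pow(173, 2)), -1)) = Mul(Add(4, -1326), Pow(Add(-322, 29929), -1)) = Mul(-1322, Pow(29607, -1)) = Mul(-1322, Rational(1, 29607)) = Rational(-1322, 29607)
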